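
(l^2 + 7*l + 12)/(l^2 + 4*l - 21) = (l^2 + 7*l + 12)/(l^2 + 4*l - 21)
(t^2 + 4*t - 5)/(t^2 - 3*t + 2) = (t + 5)/(t - 2)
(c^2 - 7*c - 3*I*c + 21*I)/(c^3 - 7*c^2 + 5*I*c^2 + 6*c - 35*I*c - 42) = (c - 3*I)/(c^2 + 5*I*c + 6)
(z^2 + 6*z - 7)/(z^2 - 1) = (z + 7)/(z + 1)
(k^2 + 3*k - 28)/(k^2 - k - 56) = (k - 4)/(k - 8)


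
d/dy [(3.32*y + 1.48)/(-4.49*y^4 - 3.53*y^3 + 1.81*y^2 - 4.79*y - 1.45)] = (44.7204*y^4 + 50.02*y^3 + 9.664*y^2 - 5.3576*y + 2.2752)/(20.1601*y^8 + 31.6994*y^7 - 3.7929*y^6 + 30.2356*y^5 + 50.1145*y^4 - 7.1028*y^3 + 17.6951*y^2 + 13.891*y + 2.1025)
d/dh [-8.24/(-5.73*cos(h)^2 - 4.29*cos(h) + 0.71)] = (94.4304*cos(h) + 35.3496)*sin(h)/(5.73*cos(h)^2 + 4.29*cos(h) - 0.71)^2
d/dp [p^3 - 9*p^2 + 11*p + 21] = 3*p^2 - 18*p + 11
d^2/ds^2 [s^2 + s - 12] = 2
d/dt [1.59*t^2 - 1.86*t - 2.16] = 3.18*t - 1.86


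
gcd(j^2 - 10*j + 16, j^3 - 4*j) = j - 2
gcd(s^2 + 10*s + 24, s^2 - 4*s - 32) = s + 4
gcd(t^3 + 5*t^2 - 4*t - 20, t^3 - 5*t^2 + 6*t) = t - 2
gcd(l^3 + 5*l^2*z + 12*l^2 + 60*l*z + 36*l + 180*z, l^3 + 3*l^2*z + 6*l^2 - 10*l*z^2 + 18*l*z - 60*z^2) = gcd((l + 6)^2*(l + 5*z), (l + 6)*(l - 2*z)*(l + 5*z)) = l^2 + 5*l*z + 6*l + 30*z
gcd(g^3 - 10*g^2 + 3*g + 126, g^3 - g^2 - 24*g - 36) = g^2 - 3*g - 18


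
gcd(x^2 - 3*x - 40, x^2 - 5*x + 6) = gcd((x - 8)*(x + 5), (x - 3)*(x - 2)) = 1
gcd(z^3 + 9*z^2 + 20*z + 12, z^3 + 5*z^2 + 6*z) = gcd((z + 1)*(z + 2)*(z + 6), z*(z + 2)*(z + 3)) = z + 2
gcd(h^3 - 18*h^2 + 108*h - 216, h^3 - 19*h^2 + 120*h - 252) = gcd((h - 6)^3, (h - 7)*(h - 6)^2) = h^2 - 12*h + 36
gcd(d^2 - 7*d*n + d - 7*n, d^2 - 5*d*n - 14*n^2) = d - 7*n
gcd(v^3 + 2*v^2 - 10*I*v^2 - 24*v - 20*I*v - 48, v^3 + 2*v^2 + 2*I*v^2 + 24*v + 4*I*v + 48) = v^2 + v*(2 - 4*I) - 8*I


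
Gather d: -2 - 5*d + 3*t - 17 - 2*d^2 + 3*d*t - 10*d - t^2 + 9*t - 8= -2*d^2 + d*(3*t - 15) - t^2 + 12*t - 27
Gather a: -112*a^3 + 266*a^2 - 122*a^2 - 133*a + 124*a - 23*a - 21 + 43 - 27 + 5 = -112*a^3 + 144*a^2 - 32*a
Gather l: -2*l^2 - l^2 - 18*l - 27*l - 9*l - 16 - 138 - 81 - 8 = -3*l^2 - 54*l - 243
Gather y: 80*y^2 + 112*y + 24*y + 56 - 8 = 80*y^2 + 136*y + 48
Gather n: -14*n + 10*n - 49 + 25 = -4*n - 24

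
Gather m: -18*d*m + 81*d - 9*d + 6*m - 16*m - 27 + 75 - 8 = 72*d + m*(-18*d - 10) + 40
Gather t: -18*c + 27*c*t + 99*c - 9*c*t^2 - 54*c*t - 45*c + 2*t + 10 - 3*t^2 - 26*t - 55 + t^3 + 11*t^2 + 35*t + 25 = 36*c + t^3 + t^2*(8 - 9*c) + t*(11 - 27*c) - 20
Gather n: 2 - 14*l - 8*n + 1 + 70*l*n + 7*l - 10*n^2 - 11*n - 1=-7*l - 10*n^2 + n*(70*l - 19) + 2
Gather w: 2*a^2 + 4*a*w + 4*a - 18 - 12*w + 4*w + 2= 2*a^2 + 4*a + w*(4*a - 8) - 16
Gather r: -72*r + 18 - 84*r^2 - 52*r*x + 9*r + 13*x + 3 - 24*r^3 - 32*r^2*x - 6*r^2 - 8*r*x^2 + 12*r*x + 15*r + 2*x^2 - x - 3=-24*r^3 + r^2*(-32*x - 90) + r*(-8*x^2 - 40*x - 48) + 2*x^2 + 12*x + 18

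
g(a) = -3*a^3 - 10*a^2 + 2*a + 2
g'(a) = -9*a^2 - 20*a + 2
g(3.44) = -231.58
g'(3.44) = -173.30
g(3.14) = -183.19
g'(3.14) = -149.54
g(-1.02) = -7.26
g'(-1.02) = 13.04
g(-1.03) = -7.39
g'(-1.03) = 13.05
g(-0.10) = 1.70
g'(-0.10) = 3.91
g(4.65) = -506.56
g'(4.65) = -285.60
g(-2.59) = -18.14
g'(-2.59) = -6.57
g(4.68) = -515.17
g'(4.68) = -288.72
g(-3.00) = -13.00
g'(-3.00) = -19.00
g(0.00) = 2.00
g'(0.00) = 2.00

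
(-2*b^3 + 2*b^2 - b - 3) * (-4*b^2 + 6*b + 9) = 8*b^5 - 20*b^4 - 2*b^3 + 24*b^2 - 27*b - 27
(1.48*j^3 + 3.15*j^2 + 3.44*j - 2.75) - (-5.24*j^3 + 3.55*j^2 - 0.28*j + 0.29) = 6.72*j^3 - 0.4*j^2 + 3.72*j - 3.04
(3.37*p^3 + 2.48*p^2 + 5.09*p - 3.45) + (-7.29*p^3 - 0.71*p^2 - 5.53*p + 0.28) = -3.92*p^3 + 1.77*p^2 - 0.44*p - 3.17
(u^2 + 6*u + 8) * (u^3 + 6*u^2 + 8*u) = u^5 + 12*u^4 + 52*u^3 + 96*u^2 + 64*u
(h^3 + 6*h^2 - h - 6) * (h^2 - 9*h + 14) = h^5 - 3*h^4 - 41*h^3 + 87*h^2 + 40*h - 84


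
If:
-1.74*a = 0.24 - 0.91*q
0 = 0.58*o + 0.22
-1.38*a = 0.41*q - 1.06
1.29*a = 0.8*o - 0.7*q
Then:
No Solution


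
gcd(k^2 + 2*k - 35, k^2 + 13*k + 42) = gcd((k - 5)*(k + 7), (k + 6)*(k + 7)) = k + 7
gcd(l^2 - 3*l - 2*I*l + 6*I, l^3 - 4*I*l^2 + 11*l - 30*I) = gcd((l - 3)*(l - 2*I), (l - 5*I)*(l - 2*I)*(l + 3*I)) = l - 2*I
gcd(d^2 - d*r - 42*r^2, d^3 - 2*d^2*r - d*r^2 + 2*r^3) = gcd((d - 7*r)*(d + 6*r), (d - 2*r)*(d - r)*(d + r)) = 1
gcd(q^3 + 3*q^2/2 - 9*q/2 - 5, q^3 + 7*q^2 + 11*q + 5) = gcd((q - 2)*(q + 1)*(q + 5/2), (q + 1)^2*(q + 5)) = q + 1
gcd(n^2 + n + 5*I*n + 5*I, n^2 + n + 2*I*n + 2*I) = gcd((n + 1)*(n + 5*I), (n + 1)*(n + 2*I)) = n + 1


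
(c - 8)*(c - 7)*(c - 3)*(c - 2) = c^4 - 20*c^3 + 137*c^2 - 370*c + 336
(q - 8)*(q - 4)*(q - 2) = q^3 - 14*q^2 + 56*q - 64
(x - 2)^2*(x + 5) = x^3 + x^2 - 16*x + 20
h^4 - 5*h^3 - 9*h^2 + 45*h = h*(h - 5)*(h - 3)*(h + 3)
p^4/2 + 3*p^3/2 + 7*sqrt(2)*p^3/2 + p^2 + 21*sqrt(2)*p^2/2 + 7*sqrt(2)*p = p*(p/2 + 1)*(p + 1)*(p + 7*sqrt(2))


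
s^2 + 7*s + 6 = (s + 1)*(s + 6)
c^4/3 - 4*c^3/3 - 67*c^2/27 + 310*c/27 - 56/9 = (c/3 + 1)*(c - 4)*(c - 7/3)*(c - 2/3)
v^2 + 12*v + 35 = (v + 5)*(v + 7)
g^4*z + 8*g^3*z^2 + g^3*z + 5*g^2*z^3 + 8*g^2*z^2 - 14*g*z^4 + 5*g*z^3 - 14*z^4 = (g - z)*(g + 2*z)*(g + 7*z)*(g*z + z)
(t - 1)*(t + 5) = t^2 + 4*t - 5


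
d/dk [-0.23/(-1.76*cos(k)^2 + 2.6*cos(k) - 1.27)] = (0.8096*cos(k) - 0.598)*sin(k)/(1.76*cos(k)^2 - 2.6*cos(k) + 1.27)^2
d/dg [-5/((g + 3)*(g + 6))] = 5*(2*g + 9)/((g + 3)^2*(g + 6)^2)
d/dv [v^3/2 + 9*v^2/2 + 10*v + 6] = 3*v^2/2 + 9*v + 10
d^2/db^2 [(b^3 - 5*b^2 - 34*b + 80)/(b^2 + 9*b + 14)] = 12*(13*b^3 + 138*b^2 + 696*b + 1444)/(b^6 + 27*b^5 + 285*b^4 + 1485*b^3 + 3990*b^2 + 5292*b + 2744)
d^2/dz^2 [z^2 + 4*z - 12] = 2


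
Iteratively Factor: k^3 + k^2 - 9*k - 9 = (k + 1)*(k^2 - 9) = (k + 1)*(k + 3)*(k - 3)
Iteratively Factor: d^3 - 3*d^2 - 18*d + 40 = (d + 4)*(d^2 - 7*d + 10) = (d - 5)*(d + 4)*(d - 2)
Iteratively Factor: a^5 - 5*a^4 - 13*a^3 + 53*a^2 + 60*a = (a - 5)*(a^4 - 13*a^2 - 12*a) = (a - 5)*(a + 1)*(a^3 - a^2 - 12*a) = a*(a - 5)*(a + 1)*(a^2 - a - 12) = a*(a - 5)*(a - 4)*(a + 1)*(a + 3)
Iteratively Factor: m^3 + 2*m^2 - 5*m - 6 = (m + 3)*(m^2 - m - 2) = (m + 1)*(m + 3)*(m - 2)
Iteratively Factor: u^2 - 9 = (u + 3)*(u - 3)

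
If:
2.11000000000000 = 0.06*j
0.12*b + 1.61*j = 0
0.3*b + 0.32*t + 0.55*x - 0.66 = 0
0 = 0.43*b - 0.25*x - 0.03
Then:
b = -471.82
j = 35.17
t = 1839.42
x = -811.65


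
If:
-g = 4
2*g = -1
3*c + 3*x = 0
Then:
No Solution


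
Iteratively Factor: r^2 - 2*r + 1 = (r - 1)*(r - 1)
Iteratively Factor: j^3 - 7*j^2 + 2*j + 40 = (j - 4)*(j^2 - 3*j - 10) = (j - 4)*(j + 2)*(j - 5)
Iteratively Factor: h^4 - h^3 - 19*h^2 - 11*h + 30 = (h + 2)*(h^3 - 3*h^2 - 13*h + 15) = (h + 2)*(h + 3)*(h^2 - 6*h + 5) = (h - 5)*(h + 2)*(h + 3)*(h - 1)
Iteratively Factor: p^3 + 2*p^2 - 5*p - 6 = (p - 2)*(p^2 + 4*p + 3) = (p - 2)*(p + 3)*(p + 1)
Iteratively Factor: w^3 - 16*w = (w + 4)*(w^2 - 4*w) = w*(w + 4)*(w - 4)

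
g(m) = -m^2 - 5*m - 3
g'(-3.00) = 1.00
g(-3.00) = 3.00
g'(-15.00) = 25.00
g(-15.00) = -153.00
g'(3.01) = -11.02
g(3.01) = -27.11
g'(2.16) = -9.32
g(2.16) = -18.47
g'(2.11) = -9.22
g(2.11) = -18.00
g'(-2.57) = 0.14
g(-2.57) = 3.25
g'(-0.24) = -4.52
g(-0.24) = -1.86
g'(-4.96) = 4.92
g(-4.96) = -2.80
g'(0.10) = -5.20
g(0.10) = -3.51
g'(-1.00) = -3.00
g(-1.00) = 1.00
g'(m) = -2*m - 5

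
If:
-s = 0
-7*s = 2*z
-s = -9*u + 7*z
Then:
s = 0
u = 0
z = 0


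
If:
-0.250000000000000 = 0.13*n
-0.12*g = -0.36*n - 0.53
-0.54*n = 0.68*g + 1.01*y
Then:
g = -1.35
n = -1.92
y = 1.94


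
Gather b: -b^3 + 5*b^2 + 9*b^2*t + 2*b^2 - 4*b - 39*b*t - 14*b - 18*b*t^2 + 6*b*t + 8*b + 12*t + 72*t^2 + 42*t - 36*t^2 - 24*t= -b^3 + b^2*(9*t + 7) + b*(-18*t^2 - 33*t - 10) + 36*t^2 + 30*t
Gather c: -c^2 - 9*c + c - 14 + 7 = -c^2 - 8*c - 7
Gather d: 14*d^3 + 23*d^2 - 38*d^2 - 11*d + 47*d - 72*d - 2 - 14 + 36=14*d^3 - 15*d^2 - 36*d + 20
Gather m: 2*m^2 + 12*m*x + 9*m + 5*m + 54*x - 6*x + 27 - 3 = 2*m^2 + m*(12*x + 14) + 48*x + 24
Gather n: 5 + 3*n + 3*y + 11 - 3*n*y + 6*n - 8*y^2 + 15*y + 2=n*(9 - 3*y) - 8*y^2 + 18*y + 18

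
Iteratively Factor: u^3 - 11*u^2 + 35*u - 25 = (u - 1)*(u^2 - 10*u + 25) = (u - 5)*(u - 1)*(u - 5)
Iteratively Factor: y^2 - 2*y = (y)*(y - 2)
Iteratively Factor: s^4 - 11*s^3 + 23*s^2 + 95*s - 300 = (s - 5)*(s^3 - 6*s^2 - 7*s + 60) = (s - 5)*(s - 4)*(s^2 - 2*s - 15) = (s - 5)^2*(s - 4)*(s + 3)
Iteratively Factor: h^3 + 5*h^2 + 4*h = (h)*(h^2 + 5*h + 4) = h*(h + 1)*(h + 4)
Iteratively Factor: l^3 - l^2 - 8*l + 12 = (l - 2)*(l^2 + l - 6) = (l - 2)^2*(l + 3)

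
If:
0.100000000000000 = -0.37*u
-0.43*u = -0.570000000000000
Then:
No Solution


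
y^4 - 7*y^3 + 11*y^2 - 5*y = y*(y - 5)*(y - 1)^2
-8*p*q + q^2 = q*(-8*p + q)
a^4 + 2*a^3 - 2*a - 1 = (a - 1)*(a + 1)^3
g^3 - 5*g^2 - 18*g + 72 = (g - 6)*(g - 3)*(g + 4)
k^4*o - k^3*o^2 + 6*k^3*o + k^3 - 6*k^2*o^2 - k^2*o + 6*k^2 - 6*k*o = k*(k + 6)*(k - o)*(k*o + 1)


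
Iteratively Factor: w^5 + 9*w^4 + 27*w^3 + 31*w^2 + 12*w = (w)*(w^4 + 9*w^3 + 27*w^2 + 31*w + 12) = w*(w + 3)*(w^3 + 6*w^2 + 9*w + 4) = w*(w + 1)*(w + 3)*(w^2 + 5*w + 4) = w*(w + 1)^2*(w + 3)*(w + 4)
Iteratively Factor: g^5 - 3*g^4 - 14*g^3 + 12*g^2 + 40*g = (g + 2)*(g^4 - 5*g^3 - 4*g^2 + 20*g) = (g - 5)*(g + 2)*(g^3 - 4*g) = (g - 5)*(g - 2)*(g + 2)*(g^2 + 2*g) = g*(g - 5)*(g - 2)*(g + 2)*(g + 2)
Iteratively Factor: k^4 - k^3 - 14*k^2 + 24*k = (k + 4)*(k^3 - 5*k^2 + 6*k) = (k - 3)*(k + 4)*(k^2 - 2*k) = k*(k - 3)*(k + 4)*(k - 2)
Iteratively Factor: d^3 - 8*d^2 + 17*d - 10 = (d - 5)*(d^2 - 3*d + 2) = (d - 5)*(d - 2)*(d - 1)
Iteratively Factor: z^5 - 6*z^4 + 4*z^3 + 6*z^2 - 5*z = (z - 1)*(z^4 - 5*z^3 - z^2 + 5*z) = (z - 5)*(z - 1)*(z^3 - z) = (z - 5)*(z - 1)^2*(z^2 + z) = (z - 5)*(z - 1)^2*(z + 1)*(z)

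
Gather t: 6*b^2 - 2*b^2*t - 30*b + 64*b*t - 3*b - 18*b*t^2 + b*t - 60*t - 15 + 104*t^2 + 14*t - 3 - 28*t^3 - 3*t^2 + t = 6*b^2 - 33*b - 28*t^3 + t^2*(101 - 18*b) + t*(-2*b^2 + 65*b - 45) - 18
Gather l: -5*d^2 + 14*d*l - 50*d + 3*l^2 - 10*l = -5*d^2 - 50*d + 3*l^2 + l*(14*d - 10)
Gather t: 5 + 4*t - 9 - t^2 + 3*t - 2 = -t^2 + 7*t - 6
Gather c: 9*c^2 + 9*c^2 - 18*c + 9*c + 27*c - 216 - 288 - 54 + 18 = 18*c^2 + 18*c - 540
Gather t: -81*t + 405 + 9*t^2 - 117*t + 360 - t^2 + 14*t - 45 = 8*t^2 - 184*t + 720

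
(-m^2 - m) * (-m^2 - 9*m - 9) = m^4 + 10*m^3 + 18*m^2 + 9*m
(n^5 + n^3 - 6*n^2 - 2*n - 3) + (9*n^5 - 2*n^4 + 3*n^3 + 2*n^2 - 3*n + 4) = 10*n^5 - 2*n^4 + 4*n^3 - 4*n^2 - 5*n + 1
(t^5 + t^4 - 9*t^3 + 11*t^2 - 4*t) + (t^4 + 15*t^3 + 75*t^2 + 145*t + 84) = t^5 + 2*t^4 + 6*t^3 + 86*t^2 + 141*t + 84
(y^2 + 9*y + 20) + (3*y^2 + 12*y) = 4*y^2 + 21*y + 20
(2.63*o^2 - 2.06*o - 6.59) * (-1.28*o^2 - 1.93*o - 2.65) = -3.3664*o^4 - 2.4391*o^3 + 5.4415*o^2 + 18.1777*o + 17.4635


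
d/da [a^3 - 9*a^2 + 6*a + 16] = 3*a^2 - 18*a + 6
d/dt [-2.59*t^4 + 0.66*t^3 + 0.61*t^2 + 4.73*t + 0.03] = -10.36*t^3 + 1.98*t^2 + 1.22*t + 4.73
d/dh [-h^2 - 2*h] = -2*h - 2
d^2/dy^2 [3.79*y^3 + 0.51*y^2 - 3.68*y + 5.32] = 22.74*y + 1.02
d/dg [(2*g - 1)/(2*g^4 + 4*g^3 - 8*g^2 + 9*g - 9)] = (-12*g^4 - 8*g^3 + 28*g^2 - 16*g - 9)/(4*g^8 + 16*g^7 - 16*g^6 - 28*g^5 + 100*g^4 - 216*g^3 + 225*g^2 - 162*g + 81)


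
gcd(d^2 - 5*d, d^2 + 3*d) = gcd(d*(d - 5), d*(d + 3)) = d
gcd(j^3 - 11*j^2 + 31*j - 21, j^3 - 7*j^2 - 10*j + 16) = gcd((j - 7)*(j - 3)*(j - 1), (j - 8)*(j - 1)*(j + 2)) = j - 1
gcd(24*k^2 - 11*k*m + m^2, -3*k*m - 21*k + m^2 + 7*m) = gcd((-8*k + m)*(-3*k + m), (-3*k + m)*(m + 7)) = 3*k - m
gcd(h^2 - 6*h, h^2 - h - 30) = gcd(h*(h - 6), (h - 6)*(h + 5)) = h - 6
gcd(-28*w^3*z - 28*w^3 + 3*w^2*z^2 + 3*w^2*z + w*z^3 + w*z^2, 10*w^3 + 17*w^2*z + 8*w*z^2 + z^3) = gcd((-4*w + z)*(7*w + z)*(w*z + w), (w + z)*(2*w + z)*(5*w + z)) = 1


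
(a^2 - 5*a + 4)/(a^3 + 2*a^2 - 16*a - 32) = (a - 1)/(a^2 + 6*a + 8)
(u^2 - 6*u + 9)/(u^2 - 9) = (u - 3)/(u + 3)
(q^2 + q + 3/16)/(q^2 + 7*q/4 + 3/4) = (q + 1/4)/(q + 1)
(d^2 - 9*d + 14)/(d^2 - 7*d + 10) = (d - 7)/(d - 5)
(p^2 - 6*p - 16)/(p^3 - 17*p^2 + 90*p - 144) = (p + 2)/(p^2 - 9*p + 18)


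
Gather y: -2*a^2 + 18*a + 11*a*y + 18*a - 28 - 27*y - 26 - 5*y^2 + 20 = -2*a^2 + 36*a - 5*y^2 + y*(11*a - 27) - 34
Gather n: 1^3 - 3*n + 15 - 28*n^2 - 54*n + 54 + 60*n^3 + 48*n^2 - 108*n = 60*n^3 + 20*n^2 - 165*n + 70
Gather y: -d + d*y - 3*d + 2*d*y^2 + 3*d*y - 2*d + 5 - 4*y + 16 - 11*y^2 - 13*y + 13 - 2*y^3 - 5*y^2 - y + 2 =-6*d - 2*y^3 + y^2*(2*d - 16) + y*(4*d - 18) + 36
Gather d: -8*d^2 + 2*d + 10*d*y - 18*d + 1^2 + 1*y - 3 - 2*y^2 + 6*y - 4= -8*d^2 + d*(10*y - 16) - 2*y^2 + 7*y - 6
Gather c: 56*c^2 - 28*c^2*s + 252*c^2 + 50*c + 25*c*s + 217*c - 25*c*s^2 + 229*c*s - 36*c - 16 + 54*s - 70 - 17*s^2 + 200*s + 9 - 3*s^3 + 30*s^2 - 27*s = c^2*(308 - 28*s) + c*(-25*s^2 + 254*s + 231) - 3*s^3 + 13*s^2 + 227*s - 77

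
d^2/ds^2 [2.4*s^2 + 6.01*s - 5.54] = 4.80000000000000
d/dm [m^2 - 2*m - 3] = 2*m - 2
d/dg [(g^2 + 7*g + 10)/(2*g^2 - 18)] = (-7*g^2 - 38*g - 63)/(2*(g^4 - 18*g^2 + 81))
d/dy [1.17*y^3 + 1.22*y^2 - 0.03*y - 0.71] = 3.51*y^2 + 2.44*y - 0.03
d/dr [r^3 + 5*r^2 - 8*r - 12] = 3*r^2 + 10*r - 8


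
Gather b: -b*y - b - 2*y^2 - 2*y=b*(-y - 1) - 2*y^2 - 2*y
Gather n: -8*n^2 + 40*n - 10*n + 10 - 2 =-8*n^2 + 30*n + 8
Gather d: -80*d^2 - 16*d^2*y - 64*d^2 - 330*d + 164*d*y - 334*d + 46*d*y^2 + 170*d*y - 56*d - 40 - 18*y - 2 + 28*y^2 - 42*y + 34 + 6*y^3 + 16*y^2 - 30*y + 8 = d^2*(-16*y - 144) + d*(46*y^2 + 334*y - 720) + 6*y^3 + 44*y^2 - 90*y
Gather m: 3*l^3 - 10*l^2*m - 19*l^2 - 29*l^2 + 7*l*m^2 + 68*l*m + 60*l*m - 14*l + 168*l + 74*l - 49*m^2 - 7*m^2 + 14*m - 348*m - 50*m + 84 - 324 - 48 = 3*l^3 - 48*l^2 + 228*l + m^2*(7*l - 56) + m*(-10*l^2 + 128*l - 384) - 288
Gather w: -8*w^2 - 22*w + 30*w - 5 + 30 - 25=-8*w^2 + 8*w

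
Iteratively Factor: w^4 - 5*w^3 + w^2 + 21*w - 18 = (w + 2)*(w^3 - 7*w^2 + 15*w - 9) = (w - 1)*(w + 2)*(w^2 - 6*w + 9) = (w - 3)*(w - 1)*(w + 2)*(w - 3)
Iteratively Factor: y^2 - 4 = (y - 2)*(y + 2)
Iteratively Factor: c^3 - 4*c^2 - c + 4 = (c + 1)*(c^2 - 5*c + 4) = (c - 4)*(c + 1)*(c - 1)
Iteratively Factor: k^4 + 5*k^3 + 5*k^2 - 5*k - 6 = (k - 1)*(k^3 + 6*k^2 + 11*k + 6) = (k - 1)*(k + 3)*(k^2 + 3*k + 2) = (k - 1)*(k + 2)*(k + 3)*(k + 1)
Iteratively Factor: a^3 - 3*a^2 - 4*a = (a)*(a^2 - 3*a - 4) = a*(a + 1)*(a - 4)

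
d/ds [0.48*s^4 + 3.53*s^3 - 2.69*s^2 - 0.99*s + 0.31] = 1.92*s^3 + 10.59*s^2 - 5.38*s - 0.99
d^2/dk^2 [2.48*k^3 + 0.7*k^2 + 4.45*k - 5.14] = 14.88*k + 1.4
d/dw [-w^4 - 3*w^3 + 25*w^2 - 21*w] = -4*w^3 - 9*w^2 + 50*w - 21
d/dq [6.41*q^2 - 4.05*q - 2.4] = 12.82*q - 4.05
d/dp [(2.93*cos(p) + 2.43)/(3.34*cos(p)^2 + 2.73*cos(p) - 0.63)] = (9.7862*cos(p)^2 + 16.2324*cos(p) + 8.4798)*sin(p)/(11.1556*cos(p)^4 + 18.2364*cos(p)^3 + 3.2445*cos(p)^2 - 3.4398*cos(p) + 0.3969)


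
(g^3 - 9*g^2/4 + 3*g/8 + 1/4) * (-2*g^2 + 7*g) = -2*g^5 + 23*g^4/2 - 33*g^3/2 + 17*g^2/8 + 7*g/4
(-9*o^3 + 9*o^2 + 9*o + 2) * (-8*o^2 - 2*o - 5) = 72*o^5 - 54*o^4 - 45*o^3 - 79*o^2 - 49*o - 10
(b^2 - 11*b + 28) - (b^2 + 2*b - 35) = 63 - 13*b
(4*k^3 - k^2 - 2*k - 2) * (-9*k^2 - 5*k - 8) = -36*k^5 - 11*k^4 - 9*k^3 + 36*k^2 + 26*k + 16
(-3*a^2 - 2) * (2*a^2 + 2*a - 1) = -6*a^4 - 6*a^3 - a^2 - 4*a + 2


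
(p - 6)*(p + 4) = p^2 - 2*p - 24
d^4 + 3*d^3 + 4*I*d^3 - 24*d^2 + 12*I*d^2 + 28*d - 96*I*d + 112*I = (d - 2)^2*(d + 7)*(d + 4*I)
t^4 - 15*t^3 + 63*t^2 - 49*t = t*(t - 7)^2*(t - 1)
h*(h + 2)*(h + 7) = h^3 + 9*h^2 + 14*h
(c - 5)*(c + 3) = c^2 - 2*c - 15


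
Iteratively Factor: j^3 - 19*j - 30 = (j + 3)*(j^2 - 3*j - 10) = (j - 5)*(j + 3)*(j + 2)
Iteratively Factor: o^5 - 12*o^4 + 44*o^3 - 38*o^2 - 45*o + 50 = (o - 2)*(o^4 - 10*o^3 + 24*o^2 + 10*o - 25) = (o - 2)*(o - 1)*(o^3 - 9*o^2 + 15*o + 25) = (o - 5)*(o - 2)*(o - 1)*(o^2 - 4*o - 5) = (o - 5)*(o - 2)*(o - 1)*(o + 1)*(o - 5)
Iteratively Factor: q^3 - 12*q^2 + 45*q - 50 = (q - 5)*(q^2 - 7*q + 10) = (q - 5)^2*(q - 2)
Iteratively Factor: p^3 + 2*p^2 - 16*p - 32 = (p - 4)*(p^2 + 6*p + 8) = (p - 4)*(p + 2)*(p + 4)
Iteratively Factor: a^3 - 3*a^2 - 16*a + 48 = (a + 4)*(a^2 - 7*a + 12) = (a - 3)*(a + 4)*(a - 4)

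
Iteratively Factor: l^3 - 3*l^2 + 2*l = (l - 1)*(l^2 - 2*l) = (l - 2)*(l - 1)*(l)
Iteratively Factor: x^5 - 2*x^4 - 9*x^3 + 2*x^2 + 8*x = (x - 1)*(x^4 - x^3 - 10*x^2 - 8*x) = x*(x - 1)*(x^3 - x^2 - 10*x - 8) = x*(x - 1)*(x + 2)*(x^2 - 3*x - 4) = x*(x - 1)*(x + 1)*(x + 2)*(x - 4)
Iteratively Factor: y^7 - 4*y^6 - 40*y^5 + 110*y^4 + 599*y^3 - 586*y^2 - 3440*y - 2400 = (y - 5)*(y^6 + y^5 - 35*y^4 - 65*y^3 + 274*y^2 + 784*y + 480) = (y - 5)*(y - 4)*(y^5 + 5*y^4 - 15*y^3 - 125*y^2 - 226*y - 120) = (y - 5)*(y - 4)*(y + 2)*(y^4 + 3*y^3 - 21*y^2 - 83*y - 60) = (y - 5)*(y - 4)*(y + 2)*(y + 3)*(y^3 - 21*y - 20) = (y - 5)^2*(y - 4)*(y + 2)*(y + 3)*(y^2 + 5*y + 4) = (y - 5)^2*(y - 4)*(y + 1)*(y + 2)*(y + 3)*(y + 4)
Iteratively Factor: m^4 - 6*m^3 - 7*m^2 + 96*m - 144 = (m - 4)*(m^3 - 2*m^2 - 15*m + 36) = (m - 4)*(m - 3)*(m^2 + m - 12) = (m - 4)*(m - 3)^2*(m + 4)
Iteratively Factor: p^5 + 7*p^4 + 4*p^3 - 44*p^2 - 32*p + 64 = (p + 4)*(p^4 + 3*p^3 - 8*p^2 - 12*p + 16) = (p + 4)^2*(p^3 - p^2 - 4*p + 4) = (p - 2)*(p + 4)^2*(p^2 + p - 2) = (p - 2)*(p + 2)*(p + 4)^2*(p - 1)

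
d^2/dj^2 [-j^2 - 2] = -2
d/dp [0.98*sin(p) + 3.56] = 0.98*cos(p)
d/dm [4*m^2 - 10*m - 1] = 8*m - 10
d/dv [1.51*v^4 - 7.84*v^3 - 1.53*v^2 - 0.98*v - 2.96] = 6.04*v^3 - 23.52*v^2 - 3.06*v - 0.98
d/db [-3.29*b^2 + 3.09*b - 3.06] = 3.09 - 6.58*b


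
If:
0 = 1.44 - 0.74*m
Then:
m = 1.95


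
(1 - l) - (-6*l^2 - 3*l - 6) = 6*l^2 + 2*l + 7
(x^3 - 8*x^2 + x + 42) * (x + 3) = x^4 - 5*x^3 - 23*x^2 + 45*x + 126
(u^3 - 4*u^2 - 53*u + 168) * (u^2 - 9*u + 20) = u^5 - 13*u^4 + 3*u^3 + 565*u^2 - 2572*u + 3360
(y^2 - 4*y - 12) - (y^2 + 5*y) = -9*y - 12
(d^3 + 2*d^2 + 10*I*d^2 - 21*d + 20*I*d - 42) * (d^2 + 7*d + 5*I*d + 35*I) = d^5 + 9*d^4 + 15*I*d^4 - 57*d^3 + 135*I*d^3 - 639*d^2 + 105*I*d^2 - 994*d - 945*I*d - 1470*I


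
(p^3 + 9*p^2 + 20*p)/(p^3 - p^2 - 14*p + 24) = p*(p + 5)/(p^2 - 5*p + 6)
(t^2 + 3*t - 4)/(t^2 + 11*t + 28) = (t - 1)/(t + 7)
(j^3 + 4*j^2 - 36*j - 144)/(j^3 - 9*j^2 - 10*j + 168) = (j + 6)/(j - 7)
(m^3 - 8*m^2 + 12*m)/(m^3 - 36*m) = (m - 2)/(m + 6)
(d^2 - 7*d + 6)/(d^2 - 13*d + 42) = (d - 1)/(d - 7)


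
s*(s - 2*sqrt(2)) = s^2 - 2*sqrt(2)*s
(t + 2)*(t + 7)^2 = t^3 + 16*t^2 + 77*t + 98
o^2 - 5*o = o*(o - 5)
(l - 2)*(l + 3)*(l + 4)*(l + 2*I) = l^4 + 5*l^3 + 2*I*l^3 - 2*l^2 + 10*I*l^2 - 24*l - 4*I*l - 48*I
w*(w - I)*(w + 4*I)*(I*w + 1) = I*w^4 - 2*w^3 + 7*I*w^2 + 4*w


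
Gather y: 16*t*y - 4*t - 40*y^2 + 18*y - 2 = -4*t - 40*y^2 + y*(16*t + 18) - 2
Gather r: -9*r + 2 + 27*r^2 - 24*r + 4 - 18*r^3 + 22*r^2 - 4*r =-18*r^3 + 49*r^2 - 37*r + 6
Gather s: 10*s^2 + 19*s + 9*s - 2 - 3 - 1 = 10*s^2 + 28*s - 6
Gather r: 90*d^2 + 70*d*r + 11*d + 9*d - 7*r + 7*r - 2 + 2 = 90*d^2 + 70*d*r + 20*d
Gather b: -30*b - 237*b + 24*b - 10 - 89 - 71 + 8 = -243*b - 162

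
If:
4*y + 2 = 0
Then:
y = -1/2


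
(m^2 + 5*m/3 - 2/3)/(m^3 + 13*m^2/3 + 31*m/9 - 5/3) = 3*(m + 2)/(3*m^2 + 14*m + 15)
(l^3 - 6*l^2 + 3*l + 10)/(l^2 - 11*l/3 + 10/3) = 3*(l^2 - 4*l - 5)/(3*l - 5)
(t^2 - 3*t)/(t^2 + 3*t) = (t - 3)/(t + 3)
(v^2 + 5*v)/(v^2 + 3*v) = (v + 5)/(v + 3)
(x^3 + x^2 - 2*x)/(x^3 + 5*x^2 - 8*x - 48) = x*(x^2 + x - 2)/(x^3 + 5*x^2 - 8*x - 48)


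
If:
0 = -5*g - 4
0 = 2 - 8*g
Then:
No Solution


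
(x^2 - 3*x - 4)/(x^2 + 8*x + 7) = (x - 4)/(x + 7)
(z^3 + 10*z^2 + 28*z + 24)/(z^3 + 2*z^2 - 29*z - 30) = (z^2 + 4*z + 4)/(z^2 - 4*z - 5)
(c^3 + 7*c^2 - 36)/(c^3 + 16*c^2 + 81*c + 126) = (c - 2)/(c + 7)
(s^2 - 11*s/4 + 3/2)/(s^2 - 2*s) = (s - 3/4)/s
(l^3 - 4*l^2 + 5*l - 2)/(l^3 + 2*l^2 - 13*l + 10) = (l - 1)/(l + 5)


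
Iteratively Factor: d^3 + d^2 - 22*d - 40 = (d - 5)*(d^2 + 6*d + 8) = (d - 5)*(d + 2)*(d + 4)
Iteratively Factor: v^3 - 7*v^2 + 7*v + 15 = (v + 1)*(v^2 - 8*v + 15) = (v - 5)*(v + 1)*(v - 3)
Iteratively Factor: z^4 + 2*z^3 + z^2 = (z)*(z^3 + 2*z^2 + z) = z*(z + 1)*(z^2 + z) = z*(z + 1)^2*(z)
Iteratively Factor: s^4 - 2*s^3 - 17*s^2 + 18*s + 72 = (s + 2)*(s^3 - 4*s^2 - 9*s + 36) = (s + 2)*(s + 3)*(s^2 - 7*s + 12) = (s - 4)*(s + 2)*(s + 3)*(s - 3)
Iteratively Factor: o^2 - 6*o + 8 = (o - 4)*(o - 2)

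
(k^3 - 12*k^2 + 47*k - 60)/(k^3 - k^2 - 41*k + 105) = (k - 4)/(k + 7)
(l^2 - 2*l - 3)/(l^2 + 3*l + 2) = (l - 3)/(l + 2)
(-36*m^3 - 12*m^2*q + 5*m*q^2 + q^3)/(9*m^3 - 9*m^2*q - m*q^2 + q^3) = (12*m^2 + 8*m*q + q^2)/(-3*m^2 + 2*m*q + q^2)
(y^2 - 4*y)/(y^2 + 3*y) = (y - 4)/(y + 3)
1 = 1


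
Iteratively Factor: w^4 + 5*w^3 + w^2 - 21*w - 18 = (w - 2)*(w^3 + 7*w^2 + 15*w + 9) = (w - 2)*(w + 3)*(w^2 + 4*w + 3) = (w - 2)*(w + 1)*(w + 3)*(w + 3)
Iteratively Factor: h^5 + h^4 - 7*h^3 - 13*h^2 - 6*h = (h - 3)*(h^4 + 4*h^3 + 5*h^2 + 2*h) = (h - 3)*(h + 1)*(h^3 + 3*h^2 + 2*h) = (h - 3)*(h + 1)*(h + 2)*(h^2 + h) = h*(h - 3)*(h + 1)*(h + 2)*(h + 1)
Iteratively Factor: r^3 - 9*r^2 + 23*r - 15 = (r - 3)*(r^2 - 6*r + 5) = (r - 5)*(r - 3)*(r - 1)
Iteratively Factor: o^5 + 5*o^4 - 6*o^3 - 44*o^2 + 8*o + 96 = (o + 4)*(o^4 + o^3 - 10*o^2 - 4*o + 24) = (o + 2)*(o + 4)*(o^3 - o^2 - 8*o + 12) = (o - 2)*(o + 2)*(o + 4)*(o^2 + o - 6) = (o - 2)*(o + 2)*(o + 3)*(o + 4)*(o - 2)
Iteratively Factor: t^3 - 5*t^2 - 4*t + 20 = (t - 2)*(t^2 - 3*t - 10) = (t - 2)*(t + 2)*(t - 5)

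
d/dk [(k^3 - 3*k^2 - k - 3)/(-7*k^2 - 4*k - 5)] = (-7*k^4 - 8*k^3 - 10*k^2 - 12*k - 7)/(49*k^4 + 56*k^3 + 86*k^2 + 40*k + 25)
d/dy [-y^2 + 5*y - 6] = 5 - 2*y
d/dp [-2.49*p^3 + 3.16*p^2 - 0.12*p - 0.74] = -7.47*p^2 + 6.32*p - 0.12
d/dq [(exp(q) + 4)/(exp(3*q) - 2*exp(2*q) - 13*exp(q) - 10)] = ((exp(q) + 4)*(-3*exp(2*q) + 4*exp(q) + 13) + exp(3*q) - 2*exp(2*q) - 13*exp(q) - 10)*exp(q)/(-exp(3*q) + 2*exp(2*q) + 13*exp(q) + 10)^2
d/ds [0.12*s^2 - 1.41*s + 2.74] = 0.24*s - 1.41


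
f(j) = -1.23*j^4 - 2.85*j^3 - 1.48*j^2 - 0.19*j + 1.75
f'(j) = -4.92*j^3 - 8.55*j^2 - 2.96*j - 0.19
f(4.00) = -519.97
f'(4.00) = -463.71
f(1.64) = -24.01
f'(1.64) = -49.74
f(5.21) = -1348.73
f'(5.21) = -943.48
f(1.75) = -29.93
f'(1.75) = -57.92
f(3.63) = -368.33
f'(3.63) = -358.93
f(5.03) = -1186.72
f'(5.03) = -857.54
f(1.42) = -14.67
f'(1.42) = -35.72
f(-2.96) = -31.16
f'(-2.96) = 61.26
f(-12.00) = -20789.57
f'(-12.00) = 7305.89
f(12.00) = -30643.73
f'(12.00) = -9768.67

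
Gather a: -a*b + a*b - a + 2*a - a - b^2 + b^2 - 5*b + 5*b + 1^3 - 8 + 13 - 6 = 0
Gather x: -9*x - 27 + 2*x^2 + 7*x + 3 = 2*x^2 - 2*x - 24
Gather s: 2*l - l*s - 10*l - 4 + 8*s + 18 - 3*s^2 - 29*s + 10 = -8*l - 3*s^2 + s*(-l - 21) + 24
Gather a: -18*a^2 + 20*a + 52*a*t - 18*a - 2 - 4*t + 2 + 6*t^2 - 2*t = -18*a^2 + a*(52*t + 2) + 6*t^2 - 6*t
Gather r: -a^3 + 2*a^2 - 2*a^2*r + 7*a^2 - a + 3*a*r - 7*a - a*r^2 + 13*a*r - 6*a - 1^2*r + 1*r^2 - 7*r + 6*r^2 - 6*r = -a^3 + 9*a^2 - 14*a + r^2*(7 - a) + r*(-2*a^2 + 16*a - 14)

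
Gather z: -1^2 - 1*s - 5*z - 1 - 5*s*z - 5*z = -s + z*(-5*s - 10) - 2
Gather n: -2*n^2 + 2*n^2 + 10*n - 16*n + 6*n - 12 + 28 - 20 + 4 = 0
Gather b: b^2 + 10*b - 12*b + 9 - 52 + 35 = b^2 - 2*b - 8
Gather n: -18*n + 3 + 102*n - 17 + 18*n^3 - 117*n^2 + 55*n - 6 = 18*n^3 - 117*n^2 + 139*n - 20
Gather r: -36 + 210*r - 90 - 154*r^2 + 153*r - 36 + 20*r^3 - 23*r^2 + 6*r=20*r^3 - 177*r^2 + 369*r - 162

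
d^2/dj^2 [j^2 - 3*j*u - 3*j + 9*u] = 2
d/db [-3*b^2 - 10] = -6*b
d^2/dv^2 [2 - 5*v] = 0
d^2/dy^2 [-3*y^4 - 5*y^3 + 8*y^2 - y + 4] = -36*y^2 - 30*y + 16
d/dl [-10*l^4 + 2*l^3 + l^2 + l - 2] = -40*l^3 + 6*l^2 + 2*l + 1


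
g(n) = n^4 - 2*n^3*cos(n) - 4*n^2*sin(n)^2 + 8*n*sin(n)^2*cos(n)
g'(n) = 2*n^3*sin(n) + 4*n^3 - 8*n^2*sin(n)*cos(n) - 6*n^2*cos(n) - 8*n*sin(n)^3 - 8*n*sin(n)^2 + 16*n*sin(n)*cos(n)^2 + 8*sin(n)^2*cos(n)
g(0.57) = 0.53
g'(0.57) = 1.52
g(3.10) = 151.77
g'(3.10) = 184.45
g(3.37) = 199.86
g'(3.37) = 169.04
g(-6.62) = 2443.61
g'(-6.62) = -1071.65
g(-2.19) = 4.83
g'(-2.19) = -17.65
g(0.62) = 0.60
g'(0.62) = 1.27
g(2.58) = 60.87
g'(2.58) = 149.65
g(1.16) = -0.85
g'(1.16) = -7.61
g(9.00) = 7823.26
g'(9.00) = 4233.76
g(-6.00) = 1695.95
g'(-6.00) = -1288.71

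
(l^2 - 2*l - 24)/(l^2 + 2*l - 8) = (l - 6)/(l - 2)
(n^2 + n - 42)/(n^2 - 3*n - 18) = (n + 7)/(n + 3)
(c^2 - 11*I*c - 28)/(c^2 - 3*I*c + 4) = (c - 7*I)/(c + I)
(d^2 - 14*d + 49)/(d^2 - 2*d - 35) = (d - 7)/(d + 5)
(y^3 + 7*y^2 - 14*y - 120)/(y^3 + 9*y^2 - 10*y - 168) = (y + 5)/(y + 7)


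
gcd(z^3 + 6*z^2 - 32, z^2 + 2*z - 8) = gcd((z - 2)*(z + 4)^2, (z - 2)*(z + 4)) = z^2 + 2*z - 8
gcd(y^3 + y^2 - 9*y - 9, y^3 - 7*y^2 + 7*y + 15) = y^2 - 2*y - 3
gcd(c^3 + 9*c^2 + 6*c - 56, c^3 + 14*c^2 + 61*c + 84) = c^2 + 11*c + 28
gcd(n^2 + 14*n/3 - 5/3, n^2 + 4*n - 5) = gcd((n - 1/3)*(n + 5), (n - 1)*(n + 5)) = n + 5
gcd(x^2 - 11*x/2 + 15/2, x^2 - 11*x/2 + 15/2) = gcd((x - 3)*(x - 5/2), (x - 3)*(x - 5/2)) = x^2 - 11*x/2 + 15/2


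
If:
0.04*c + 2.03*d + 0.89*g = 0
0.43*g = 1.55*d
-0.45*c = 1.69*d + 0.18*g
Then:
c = 0.00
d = 0.00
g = 0.00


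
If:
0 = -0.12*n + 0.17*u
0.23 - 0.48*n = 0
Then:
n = 0.48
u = 0.34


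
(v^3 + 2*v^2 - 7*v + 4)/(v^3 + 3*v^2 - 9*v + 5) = (v + 4)/(v + 5)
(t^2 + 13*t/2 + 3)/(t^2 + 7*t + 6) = (t + 1/2)/(t + 1)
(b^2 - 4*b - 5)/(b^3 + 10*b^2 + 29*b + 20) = (b - 5)/(b^2 + 9*b + 20)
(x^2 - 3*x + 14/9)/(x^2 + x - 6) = (x^2 - 3*x + 14/9)/(x^2 + x - 6)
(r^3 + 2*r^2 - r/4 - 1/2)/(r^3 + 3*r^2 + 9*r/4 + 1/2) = (2*r - 1)/(2*r + 1)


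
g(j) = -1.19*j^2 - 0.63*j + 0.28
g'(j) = -2.38*j - 0.63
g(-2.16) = -3.91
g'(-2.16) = 4.51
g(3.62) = -17.59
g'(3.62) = -9.25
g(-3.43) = -11.56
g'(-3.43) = 7.53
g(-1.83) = -2.55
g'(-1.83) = 3.73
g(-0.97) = -0.23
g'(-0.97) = 1.68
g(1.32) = -2.63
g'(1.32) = -3.77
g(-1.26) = -0.82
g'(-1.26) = 2.37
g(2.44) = -8.34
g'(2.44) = -6.44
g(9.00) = -101.78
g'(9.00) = -22.05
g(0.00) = 0.28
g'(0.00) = -0.63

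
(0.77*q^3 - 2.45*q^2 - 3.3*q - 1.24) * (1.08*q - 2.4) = 0.8316*q^4 - 4.494*q^3 + 2.316*q^2 + 6.5808*q + 2.976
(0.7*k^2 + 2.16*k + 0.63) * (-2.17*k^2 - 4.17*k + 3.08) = -1.519*k^4 - 7.6062*k^3 - 8.2183*k^2 + 4.0257*k + 1.9404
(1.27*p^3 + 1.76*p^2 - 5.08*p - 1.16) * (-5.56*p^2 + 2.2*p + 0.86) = -7.0612*p^5 - 6.9916*p^4 + 33.209*p^3 - 3.2128*p^2 - 6.9208*p - 0.9976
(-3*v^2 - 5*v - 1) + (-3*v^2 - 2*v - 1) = -6*v^2 - 7*v - 2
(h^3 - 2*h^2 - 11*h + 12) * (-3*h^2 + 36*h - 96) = -3*h^5 + 42*h^4 - 135*h^3 - 240*h^2 + 1488*h - 1152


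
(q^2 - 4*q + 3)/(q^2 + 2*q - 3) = (q - 3)/(q + 3)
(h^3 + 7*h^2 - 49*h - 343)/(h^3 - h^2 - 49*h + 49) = (h + 7)/(h - 1)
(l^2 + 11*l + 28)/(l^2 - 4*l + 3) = (l^2 + 11*l + 28)/(l^2 - 4*l + 3)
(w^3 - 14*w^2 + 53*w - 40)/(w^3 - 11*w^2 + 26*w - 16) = (w - 5)/(w - 2)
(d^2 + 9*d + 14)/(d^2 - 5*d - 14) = (d + 7)/(d - 7)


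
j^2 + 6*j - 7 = (j - 1)*(j + 7)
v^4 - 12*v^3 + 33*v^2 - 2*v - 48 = (v - 8)*(v - 3)*(v - 2)*(v + 1)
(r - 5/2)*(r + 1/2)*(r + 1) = r^3 - r^2 - 13*r/4 - 5/4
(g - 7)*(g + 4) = g^2 - 3*g - 28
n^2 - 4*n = n*(n - 4)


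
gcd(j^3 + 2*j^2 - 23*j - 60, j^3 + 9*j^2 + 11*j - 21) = j + 3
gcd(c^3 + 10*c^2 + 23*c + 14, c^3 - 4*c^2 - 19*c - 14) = c^2 + 3*c + 2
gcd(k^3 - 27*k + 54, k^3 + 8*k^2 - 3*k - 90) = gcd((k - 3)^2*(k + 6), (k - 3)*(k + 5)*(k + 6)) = k^2 + 3*k - 18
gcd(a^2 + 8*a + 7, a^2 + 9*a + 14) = a + 7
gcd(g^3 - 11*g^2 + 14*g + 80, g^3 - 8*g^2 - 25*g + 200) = g^2 - 13*g + 40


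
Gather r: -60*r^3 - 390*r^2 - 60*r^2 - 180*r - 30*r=-60*r^3 - 450*r^2 - 210*r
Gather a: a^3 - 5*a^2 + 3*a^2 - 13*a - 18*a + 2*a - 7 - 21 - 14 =a^3 - 2*a^2 - 29*a - 42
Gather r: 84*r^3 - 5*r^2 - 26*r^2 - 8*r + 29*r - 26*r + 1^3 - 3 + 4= 84*r^3 - 31*r^2 - 5*r + 2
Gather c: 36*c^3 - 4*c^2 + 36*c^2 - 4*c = 36*c^3 + 32*c^2 - 4*c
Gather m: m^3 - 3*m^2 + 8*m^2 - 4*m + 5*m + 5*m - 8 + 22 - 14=m^3 + 5*m^2 + 6*m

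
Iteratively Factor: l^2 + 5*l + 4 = (l + 1)*(l + 4)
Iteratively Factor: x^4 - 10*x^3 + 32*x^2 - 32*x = (x)*(x^3 - 10*x^2 + 32*x - 32) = x*(x - 4)*(x^2 - 6*x + 8) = x*(x - 4)*(x - 2)*(x - 4)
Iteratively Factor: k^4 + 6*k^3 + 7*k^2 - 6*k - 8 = (k - 1)*(k^3 + 7*k^2 + 14*k + 8) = (k - 1)*(k + 4)*(k^2 + 3*k + 2) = (k - 1)*(k + 1)*(k + 4)*(k + 2)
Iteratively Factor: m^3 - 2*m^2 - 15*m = (m - 5)*(m^2 + 3*m) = m*(m - 5)*(m + 3)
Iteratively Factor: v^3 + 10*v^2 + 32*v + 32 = (v + 4)*(v^2 + 6*v + 8) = (v + 2)*(v + 4)*(v + 4)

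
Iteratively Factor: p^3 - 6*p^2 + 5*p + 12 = (p - 4)*(p^2 - 2*p - 3) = (p - 4)*(p - 3)*(p + 1)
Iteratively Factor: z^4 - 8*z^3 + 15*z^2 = (z)*(z^3 - 8*z^2 + 15*z) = z*(z - 5)*(z^2 - 3*z) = z*(z - 5)*(z - 3)*(z)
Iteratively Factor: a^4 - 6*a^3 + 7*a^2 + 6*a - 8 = (a - 4)*(a^3 - 2*a^2 - a + 2) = (a - 4)*(a - 2)*(a^2 - 1) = (a - 4)*(a - 2)*(a - 1)*(a + 1)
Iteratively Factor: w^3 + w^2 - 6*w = (w + 3)*(w^2 - 2*w) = (w - 2)*(w + 3)*(w)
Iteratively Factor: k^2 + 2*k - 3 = (k - 1)*(k + 3)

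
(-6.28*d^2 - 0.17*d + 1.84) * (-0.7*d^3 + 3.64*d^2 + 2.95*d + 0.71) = 4.396*d^5 - 22.7402*d^4 - 20.4328*d^3 + 1.7373*d^2 + 5.3073*d + 1.3064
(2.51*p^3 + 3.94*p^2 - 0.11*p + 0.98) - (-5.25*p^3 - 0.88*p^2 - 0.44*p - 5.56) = 7.76*p^3 + 4.82*p^2 + 0.33*p + 6.54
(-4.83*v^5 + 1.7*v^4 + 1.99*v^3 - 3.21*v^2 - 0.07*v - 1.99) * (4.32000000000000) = -20.8656*v^5 + 7.344*v^4 + 8.5968*v^3 - 13.8672*v^2 - 0.3024*v - 8.5968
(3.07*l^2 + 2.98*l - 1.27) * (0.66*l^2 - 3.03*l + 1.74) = 2.0262*l^4 - 7.3353*l^3 - 4.5258*l^2 + 9.0333*l - 2.2098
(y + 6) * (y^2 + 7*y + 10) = y^3 + 13*y^2 + 52*y + 60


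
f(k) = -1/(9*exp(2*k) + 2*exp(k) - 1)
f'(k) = -(-18*exp(2*k) - 2*exp(k))/(9*exp(2*k) + 2*exp(k) - 1)^2 = (18*exp(k) + 2)*exp(k)/(9*exp(2*k) + 2*exp(k) - 1)^2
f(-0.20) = -0.15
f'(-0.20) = 0.31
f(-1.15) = -1.87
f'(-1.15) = 8.50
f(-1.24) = -3.01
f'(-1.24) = 18.87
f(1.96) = -0.00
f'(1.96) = 0.00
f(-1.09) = -1.45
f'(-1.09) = 5.69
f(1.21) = -0.01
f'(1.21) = 0.02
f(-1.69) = 3.08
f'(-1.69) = 9.32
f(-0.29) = -0.18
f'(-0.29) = 0.38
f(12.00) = 0.00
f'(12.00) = 0.00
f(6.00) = 0.00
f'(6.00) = 0.00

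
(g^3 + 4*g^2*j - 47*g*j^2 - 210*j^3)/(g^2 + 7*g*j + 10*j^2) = (g^2 - g*j - 42*j^2)/(g + 2*j)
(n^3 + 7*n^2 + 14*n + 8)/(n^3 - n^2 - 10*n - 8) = (n + 4)/(n - 4)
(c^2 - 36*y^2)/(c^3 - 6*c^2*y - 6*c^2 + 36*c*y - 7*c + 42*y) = (c + 6*y)/(c^2 - 6*c - 7)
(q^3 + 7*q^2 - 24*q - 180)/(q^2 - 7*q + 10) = (q^2 + 12*q + 36)/(q - 2)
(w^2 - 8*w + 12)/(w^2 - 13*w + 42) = (w - 2)/(w - 7)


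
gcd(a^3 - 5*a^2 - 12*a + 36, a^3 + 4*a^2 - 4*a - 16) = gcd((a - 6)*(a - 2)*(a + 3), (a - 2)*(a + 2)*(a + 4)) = a - 2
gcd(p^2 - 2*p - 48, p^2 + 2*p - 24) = p + 6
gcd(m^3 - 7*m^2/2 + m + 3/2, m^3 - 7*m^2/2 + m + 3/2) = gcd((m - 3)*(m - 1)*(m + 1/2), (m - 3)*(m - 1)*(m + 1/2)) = m^3 - 7*m^2/2 + m + 3/2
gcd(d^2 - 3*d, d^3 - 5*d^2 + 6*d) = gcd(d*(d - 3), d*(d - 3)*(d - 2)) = d^2 - 3*d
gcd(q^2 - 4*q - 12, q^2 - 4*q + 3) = 1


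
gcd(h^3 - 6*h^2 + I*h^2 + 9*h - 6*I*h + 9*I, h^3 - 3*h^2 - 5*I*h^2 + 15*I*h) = h - 3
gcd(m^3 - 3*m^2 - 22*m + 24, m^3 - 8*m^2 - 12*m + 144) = m^2 - 2*m - 24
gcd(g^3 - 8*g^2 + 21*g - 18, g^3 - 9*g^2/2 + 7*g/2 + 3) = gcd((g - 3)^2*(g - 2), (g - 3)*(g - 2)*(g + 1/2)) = g^2 - 5*g + 6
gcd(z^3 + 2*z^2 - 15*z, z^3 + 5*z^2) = z^2 + 5*z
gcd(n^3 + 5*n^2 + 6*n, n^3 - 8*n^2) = n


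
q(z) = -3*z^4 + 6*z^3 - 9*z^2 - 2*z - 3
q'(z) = -12*z^3 + 18*z^2 - 18*z - 2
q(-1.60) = -67.08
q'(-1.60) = 122.03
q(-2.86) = -411.98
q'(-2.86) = 477.44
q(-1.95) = -121.19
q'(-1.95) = 190.52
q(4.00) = -539.00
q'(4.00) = -554.00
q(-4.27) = -1623.00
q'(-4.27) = 1337.31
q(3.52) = -320.43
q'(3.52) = -365.70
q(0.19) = -3.67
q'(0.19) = -4.85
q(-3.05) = -510.47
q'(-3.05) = 560.82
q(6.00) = -2931.00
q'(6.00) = -2054.00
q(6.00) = -2931.00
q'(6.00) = -2054.00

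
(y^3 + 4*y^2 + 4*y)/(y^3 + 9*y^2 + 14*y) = (y + 2)/(y + 7)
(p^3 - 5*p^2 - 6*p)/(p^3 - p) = (p - 6)/(p - 1)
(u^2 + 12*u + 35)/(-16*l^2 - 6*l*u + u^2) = (u^2 + 12*u + 35)/(-16*l^2 - 6*l*u + u^2)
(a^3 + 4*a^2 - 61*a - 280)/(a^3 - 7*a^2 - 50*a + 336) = (a + 5)/(a - 6)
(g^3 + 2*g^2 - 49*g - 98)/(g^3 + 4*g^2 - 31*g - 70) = (g - 7)/(g - 5)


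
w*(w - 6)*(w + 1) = w^3 - 5*w^2 - 6*w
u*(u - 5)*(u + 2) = u^3 - 3*u^2 - 10*u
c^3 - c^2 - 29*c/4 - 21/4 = (c - 7/2)*(c + 1)*(c + 3/2)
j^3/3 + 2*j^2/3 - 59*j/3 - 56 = (j/3 + 1)*(j - 8)*(j + 7)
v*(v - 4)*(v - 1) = v^3 - 5*v^2 + 4*v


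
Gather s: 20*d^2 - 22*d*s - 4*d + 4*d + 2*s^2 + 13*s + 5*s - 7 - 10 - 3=20*d^2 + 2*s^2 + s*(18 - 22*d) - 20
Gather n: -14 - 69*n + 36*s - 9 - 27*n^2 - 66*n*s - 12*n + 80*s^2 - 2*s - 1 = -27*n^2 + n*(-66*s - 81) + 80*s^2 + 34*s - 24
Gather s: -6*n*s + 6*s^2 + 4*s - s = 6*s^2 + s*(3 - 6*n)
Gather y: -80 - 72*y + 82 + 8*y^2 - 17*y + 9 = 8*y^2 - 89*y + 11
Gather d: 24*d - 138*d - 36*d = -150*d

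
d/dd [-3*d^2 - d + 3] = -6*d - 1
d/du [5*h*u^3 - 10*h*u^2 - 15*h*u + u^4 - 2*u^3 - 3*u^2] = 15*h*u^2 - 20*h*u - 15*h + 4*u^3 - 6*u^2 - 6*u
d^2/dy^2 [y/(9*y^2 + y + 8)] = 2*(y*(18*y + 1)^2 - (27*y + 1)*(9*y^2 + y + 8))/(9*y^2 + y + 8)^3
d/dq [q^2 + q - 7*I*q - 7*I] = 2*q + 1 - 7*I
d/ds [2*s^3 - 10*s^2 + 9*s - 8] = 6*s^2 - 20*s + 9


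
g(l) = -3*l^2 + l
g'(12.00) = -71.00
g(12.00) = -420.00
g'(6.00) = -35.00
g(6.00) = -102.00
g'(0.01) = 0.94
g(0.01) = 0.01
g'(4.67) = -27.02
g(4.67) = -60.76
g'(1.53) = -8.18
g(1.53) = -5.49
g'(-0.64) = 4.84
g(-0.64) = -1.87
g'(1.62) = -8.72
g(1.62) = -6.25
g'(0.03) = 0.82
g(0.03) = 0.03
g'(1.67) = -9.02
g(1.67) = -6.70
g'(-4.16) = 25.96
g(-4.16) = -56.08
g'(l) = 1 - 6*l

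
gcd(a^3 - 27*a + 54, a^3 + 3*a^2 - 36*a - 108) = a + 6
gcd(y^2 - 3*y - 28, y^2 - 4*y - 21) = y - 7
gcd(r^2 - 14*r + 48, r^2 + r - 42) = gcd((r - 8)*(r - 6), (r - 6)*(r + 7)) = r - 6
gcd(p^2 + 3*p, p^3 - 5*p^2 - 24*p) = p^2 + 3*p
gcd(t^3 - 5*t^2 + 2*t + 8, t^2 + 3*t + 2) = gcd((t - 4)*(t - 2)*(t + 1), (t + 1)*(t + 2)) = t + 1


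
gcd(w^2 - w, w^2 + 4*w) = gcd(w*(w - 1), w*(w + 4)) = w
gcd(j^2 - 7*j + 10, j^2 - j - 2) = j - 2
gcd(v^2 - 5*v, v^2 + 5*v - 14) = 1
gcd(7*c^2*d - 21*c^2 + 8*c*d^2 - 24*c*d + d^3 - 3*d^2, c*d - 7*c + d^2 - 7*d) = c + d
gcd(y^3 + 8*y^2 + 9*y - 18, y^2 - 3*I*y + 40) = 1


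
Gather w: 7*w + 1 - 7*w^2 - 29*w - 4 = -7*w^2 - 22*w - 3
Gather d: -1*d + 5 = 5 - d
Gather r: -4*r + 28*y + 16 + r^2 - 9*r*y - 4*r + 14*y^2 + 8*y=r^2 + r*(-9*y - 8) + 14*y^2 + 36*y + 16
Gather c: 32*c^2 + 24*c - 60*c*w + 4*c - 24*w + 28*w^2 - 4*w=32*c^2 + c*(28 - 60*w) + 28*w^2 - 28*w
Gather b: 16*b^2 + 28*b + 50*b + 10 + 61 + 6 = 16*b^2 + 78*b + 77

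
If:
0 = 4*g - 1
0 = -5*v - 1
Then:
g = 1/4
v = -1/5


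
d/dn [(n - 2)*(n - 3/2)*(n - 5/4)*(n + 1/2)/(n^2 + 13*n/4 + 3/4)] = (128*n^5 + 352*n^4 - 1576*n^3 + 432*n^2 + 720*n + 387)/(4*(16*n^4 + 104*n^3 + 193*n^2 + 78*n + 9))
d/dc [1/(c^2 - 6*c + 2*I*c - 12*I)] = 2*(-c + 3 - I)/(c^2 - 6*c + 2*I*c - 12*I)^2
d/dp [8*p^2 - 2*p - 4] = 16*p - 2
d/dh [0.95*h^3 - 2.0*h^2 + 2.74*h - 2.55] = 2.85*h^2 - 4.0*h + 2.74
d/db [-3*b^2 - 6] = -6*b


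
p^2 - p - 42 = (p - 7)*(p + 6)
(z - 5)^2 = z^2 - 10*z + 25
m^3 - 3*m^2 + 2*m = m*(m - 2)*(m - 1)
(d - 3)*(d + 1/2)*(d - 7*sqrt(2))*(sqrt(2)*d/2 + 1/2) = sqrt(2)*d^4/2 - 13*d^3/2 - 5*sqrt(2)*d^3/4 - 17*sqrt(2)*d^2/4 + 65*d^2/4 + 39*d/4 + 35*sqrt(2)*d/4 + 21*sqrt(2)/4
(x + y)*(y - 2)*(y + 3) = x*y^2 + x*y - 6*x + y^3 + y^2 - 6*y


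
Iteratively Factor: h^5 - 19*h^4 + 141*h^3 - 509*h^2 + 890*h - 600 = (h - 5)*(h^4 - 14*h^3 + 71*h^2 - 154*h + 120) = (h - 5)^2*(h^3 - 9*h^2 + 26*h - 24) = (h - 5)^2*(h - 3)*(h^2 - 6*h + 8) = (h - 5)^2*(h - 4)*(h - 3)*(h - 2)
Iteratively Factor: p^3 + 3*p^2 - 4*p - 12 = (p - 2)*(p^2 + 5*p + 6) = (p - 2)*(p + 2)*(p + 3)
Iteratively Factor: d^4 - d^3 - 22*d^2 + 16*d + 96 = (d + 2)*(d^3 - 3*d^2 - 16*d + 48) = (d + 2)*(d + 4)*(d^2 - 7*d + 12) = (d - 4)*(d + 2)*(d + 4)*(d - 3)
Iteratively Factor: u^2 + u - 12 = (u - 3)*(u + 4)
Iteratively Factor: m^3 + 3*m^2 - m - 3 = (m - 1)*(m^2 + 4*m + 3) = (m - 1)*(m + 1)*(m + 3)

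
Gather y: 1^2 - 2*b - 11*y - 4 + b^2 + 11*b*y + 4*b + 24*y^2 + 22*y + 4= b^2 + 2*b + 24*y^2 + y*(11*b + 11) + 1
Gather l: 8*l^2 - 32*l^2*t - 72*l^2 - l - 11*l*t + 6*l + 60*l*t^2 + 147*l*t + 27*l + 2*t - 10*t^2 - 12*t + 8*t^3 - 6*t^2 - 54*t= l^2*(-32*t - 64) + l*(60*t^2 + 136*t + 32) + 8*t^3 - 16*t^2 - 64*t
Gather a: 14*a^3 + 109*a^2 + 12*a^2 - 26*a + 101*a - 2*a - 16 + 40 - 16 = 14*a^3 + 121*a^2 + 73*a + 8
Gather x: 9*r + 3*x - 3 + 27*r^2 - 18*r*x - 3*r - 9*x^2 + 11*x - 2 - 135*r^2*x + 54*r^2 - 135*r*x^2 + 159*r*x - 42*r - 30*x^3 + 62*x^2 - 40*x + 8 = 81*r^2 - 36*r - 30*x^3 + x^2*(53 - 135*r) + x*(-135*r^2 + 141*r - 26) + 3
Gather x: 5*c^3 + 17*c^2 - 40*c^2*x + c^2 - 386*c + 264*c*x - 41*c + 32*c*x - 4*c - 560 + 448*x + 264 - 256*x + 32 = 5*c^3 + 18*c^2 - 431*c + x*(-40*c^2 + 296*c + 192) - 264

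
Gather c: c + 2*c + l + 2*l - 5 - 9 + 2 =3*c + 3*l - 12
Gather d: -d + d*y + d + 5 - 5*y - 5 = d*y - 5*y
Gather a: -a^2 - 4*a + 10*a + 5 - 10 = -a^2 + 6*a - 5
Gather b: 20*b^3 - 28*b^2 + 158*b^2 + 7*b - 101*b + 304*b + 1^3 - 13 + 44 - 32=20*b^3 + 130*b^2 + 210*b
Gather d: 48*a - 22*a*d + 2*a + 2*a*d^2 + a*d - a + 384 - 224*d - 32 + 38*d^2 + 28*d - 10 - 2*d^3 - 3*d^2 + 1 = 49*a - 2*d^3 + d^2*(2*a + 35) + d*(-21*a - 196) + 343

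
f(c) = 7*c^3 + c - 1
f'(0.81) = 14.78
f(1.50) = 24.12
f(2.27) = 83.15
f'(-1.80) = 69.04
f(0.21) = -0.73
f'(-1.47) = 46.38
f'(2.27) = 109.21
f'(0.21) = 1.93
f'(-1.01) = 22.42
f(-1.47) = -24.71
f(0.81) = 3.53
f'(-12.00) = 3025.00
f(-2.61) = -128.07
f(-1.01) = -9.22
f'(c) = 21*c^2 + 1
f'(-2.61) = 144.05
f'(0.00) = 1.00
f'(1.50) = 48.25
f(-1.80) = -43.62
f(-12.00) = -12109.00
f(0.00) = -1.00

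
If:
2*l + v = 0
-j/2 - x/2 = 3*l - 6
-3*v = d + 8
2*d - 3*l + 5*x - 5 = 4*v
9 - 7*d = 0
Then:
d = 9/7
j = 793/210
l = 65/42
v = -65/21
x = -223/210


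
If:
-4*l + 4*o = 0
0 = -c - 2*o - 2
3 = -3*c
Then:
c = -1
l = -1/2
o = -1/2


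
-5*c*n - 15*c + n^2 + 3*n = (-5*c + n)*(n + 3)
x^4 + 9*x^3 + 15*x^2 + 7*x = x*(x + 1)^2*(x + 7)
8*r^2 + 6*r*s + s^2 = (2*r + s)*(4*r + s)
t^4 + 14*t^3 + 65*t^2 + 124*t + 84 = (t + 2)^2*(t + 3)*(t + 7)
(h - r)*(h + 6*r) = h^2 + 5*h*r - 6*r^2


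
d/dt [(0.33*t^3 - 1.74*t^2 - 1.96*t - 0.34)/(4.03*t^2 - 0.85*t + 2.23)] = (1.3299*t^4 - 0.561*t^3 + 11.5855*t^2 - 5.02*t - 4.6598)/(16.2409*t^4 - 6.851*t^3 + 18.6963*t^2 - 3.791*t + 4.9729)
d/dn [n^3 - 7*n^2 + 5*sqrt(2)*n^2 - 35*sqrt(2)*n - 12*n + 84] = 3*n^2 - 14*n + 10*sqrt(2)*n - 35*sqrt(2) - 12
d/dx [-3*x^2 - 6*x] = -6*x - 6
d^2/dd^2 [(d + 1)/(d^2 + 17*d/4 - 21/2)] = 8*((d + 1)*(8*d + 17)^2 - 3*(4*d + 7)*(4*d^2 + 17*d - 42))/(4*d^2 + 17*d - 42)^3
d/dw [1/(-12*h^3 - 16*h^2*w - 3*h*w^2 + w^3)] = (16*h^2 + 6*h*w - 3*w^2)/(12*h^3 + 16*h^2*w + 3*h*w^2 - w^3)^2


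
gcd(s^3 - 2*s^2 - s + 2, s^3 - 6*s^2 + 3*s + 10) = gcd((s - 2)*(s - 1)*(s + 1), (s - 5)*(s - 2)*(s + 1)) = s^2 - s - 2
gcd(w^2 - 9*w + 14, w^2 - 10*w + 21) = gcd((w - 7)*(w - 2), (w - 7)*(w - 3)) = w - 7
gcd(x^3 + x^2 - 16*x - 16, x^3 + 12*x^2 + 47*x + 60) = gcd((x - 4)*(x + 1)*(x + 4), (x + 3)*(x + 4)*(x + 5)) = x + 4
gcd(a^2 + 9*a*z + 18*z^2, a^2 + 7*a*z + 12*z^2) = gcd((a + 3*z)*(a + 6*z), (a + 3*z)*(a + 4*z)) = a + 3*z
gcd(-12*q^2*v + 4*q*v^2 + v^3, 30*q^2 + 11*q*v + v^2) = 6*q + v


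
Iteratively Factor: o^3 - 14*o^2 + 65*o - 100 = (o - 5)*(o^2 - 9*o + 20) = (o - 5)*(o - 4)*(o - 5)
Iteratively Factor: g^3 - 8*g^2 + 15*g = (g - 3)*(g^2 - 5*g) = g*(g - 3)*(g - 5)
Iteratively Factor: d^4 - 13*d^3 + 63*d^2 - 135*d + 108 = (d - 4)*(d^3 - 9*d^2 + 27*d - 27) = (d - 4)*(d - 3)*(d^2 - 6*d + 9) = (d - 4)*(d - 3)^2*(d - 3)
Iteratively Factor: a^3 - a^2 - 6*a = (a - 3)*(a^2 + 2*a) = (a - 3)*(a + 2)*(a)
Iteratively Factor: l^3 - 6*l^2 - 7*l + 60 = (l + 3)*(l^2 - 9*l + 20) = (l - 5)*(l + 3)*(l - 4)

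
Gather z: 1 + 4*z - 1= 4*z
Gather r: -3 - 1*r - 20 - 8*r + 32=9 - 9*r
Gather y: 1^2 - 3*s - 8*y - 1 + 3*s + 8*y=0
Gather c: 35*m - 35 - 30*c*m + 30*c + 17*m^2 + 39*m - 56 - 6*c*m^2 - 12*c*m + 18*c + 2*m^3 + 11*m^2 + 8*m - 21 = c*(-6*m^2 - 42*m + 48) + 2*m^3 + 28*m^2 + 82*m - 112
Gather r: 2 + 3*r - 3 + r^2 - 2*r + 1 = r^2 + r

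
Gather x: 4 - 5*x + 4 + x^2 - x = x^2 - 6*x + 8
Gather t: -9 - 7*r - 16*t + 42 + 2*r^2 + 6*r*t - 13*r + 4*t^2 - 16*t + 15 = 2*r^2 - 20*r + 4*t^2 + t*(6*r - 32) + 48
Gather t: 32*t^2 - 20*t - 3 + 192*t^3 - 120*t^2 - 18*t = 192*t^3 - 88*t^2 - 38*t - 3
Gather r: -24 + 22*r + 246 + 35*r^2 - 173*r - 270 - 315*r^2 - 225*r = -280*r^2 - 376*r - 48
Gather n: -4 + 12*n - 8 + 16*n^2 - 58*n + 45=16*n^2 - 46*n + 33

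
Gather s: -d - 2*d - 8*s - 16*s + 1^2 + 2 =-3*d - 24*s + 3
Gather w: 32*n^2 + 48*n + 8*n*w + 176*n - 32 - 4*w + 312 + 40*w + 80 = 32*n^2 + 224*n + w*(8*n + 36) + 360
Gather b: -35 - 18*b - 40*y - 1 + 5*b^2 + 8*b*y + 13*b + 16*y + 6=5*b^2 + b*(8*y - 5) - 24*y - 30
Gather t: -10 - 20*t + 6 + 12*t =-8*t - 4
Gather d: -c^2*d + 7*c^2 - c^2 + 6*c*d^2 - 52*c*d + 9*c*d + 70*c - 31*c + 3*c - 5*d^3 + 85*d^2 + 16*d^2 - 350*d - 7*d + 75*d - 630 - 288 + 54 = 6*c^2 + 42*c - 5*d^3 + d^2*(6*c + 101) + d*(-c^2 - 43*c - 282) - 864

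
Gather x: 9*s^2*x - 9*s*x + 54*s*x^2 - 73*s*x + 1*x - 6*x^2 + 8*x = x^2*(54*s - 6) + x*(9*s^2 - 82*s + 9)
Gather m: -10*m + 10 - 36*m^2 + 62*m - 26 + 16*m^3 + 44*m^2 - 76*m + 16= 16*m^3 + 8*m^2 - 24*m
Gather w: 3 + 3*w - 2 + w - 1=4*w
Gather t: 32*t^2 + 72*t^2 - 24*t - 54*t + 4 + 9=104*t^2 - 78*t + 13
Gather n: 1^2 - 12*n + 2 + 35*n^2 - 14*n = 35*n^2 - 26*n + 3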